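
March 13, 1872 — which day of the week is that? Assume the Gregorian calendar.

Doomsday rule: the anchor day for the 1800s is Friday. For year 72: 72÷12 = 6 r 0, and 0÷4 = 0, so 6+0+0 = 6.
Friday + 6 ≡ Thursday — that's 1872's doomsday.
In March the doomsday date is Mar 14.
Mar 13 is 1 day before Mar 14; 1 mod 7 = 1, so Thursday − 1 = Wednesday.

Wednesday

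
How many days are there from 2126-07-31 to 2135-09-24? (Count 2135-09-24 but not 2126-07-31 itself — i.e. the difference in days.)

3342

Jul 31, 2126 → Jul 31, 2127: 365 days.
Jul 31, 2127 → Jul 31, 2128: 366 days (Feb 29, 2128 is in that span).
Jul 31, 2128 → Jul 31, 2129: 365 days.
Jul 31, 2129 → Jul 31, 2130: 365 days.
Jul 31, 2130 → Jul 31, 2131: 365 days.
Jul 31, 2131 → Jul 31, 2132: 366 days (Feb 29, 2132 is in that span).
Jul 31, 2132 → Jul 31, 2133: 365 days.
Jul 31, 2133 → Jul 31, 2134: 365 days.
Jul 31, 2134 → Jul 31, 2135: 365 days.
Jul 31, 2135 → Aug 31, 2135: 31 days (July has 31).
Aug 31, 2135 → Sep 24, 2135: 24 days.
Total: 3342 days.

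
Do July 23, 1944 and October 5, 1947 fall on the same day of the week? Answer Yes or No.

From Jul 23, 1944 to Oct 5, 1947 is 1169 days.
1169 mod 7 = 0, so they are the same weekday.
(Jul 23, 1944 is a Sunday; Oct 5, 1947 is a Sunday.)

Yes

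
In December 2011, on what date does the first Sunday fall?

December 4, 2011

December 1, 2011 is a Thursday.
The first Sunday is therefore December 4 (3 days later).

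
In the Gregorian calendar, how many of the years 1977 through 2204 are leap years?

Multiples of 4 in [1977,2204]: 57.
Of those, multiples of 100: 3 (not leap unless ÷400).
Multiples of 400: 1.
Leap years = 57 − 3 + 1 = 55.

55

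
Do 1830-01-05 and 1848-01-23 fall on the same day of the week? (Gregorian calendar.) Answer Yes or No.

No

From Jan 5, 1830 to Jan 23, 1848 is 6592 days.
6592 mod 7 = 5, so they are different weekdays.
(Jan 5, 1830 is a Tuesday; Jan 23, 1848 is a Sunday.)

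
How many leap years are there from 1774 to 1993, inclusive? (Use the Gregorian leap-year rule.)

53

Multiples of 4 in [1774,1993]: 55.
Of those, multiples of 100: 2 (not leap unless ÷400).
Multiples of 400: 0.
Leap years = 55 − 2 + 0 = 53.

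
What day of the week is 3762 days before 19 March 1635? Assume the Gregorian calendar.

Friday

First find the weekday of Mar 19, 1635. Doomsday rule: the anchor day for the 1600s is Tuesday. For year 35: 35÷12 = 2 r 11, and 11÷4 = 2, so 2+11+2 = 15.
Tuesday + 15 ≡ Wednesday — that's 1635's doomsday.
In March the doomsday date is Mar 14.
Mar 19 is 5 days after Mar 14; 5 mod 7 = 5, so Wednesday + 5 = Monday.
3762 mod 7 = 3, so 3762 days before a Monday is Monday − 3 = Friday.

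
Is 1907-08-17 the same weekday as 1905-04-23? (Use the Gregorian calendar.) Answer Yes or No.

No

From Apr 23, 1905 to Aug 17, 1907 is 846 days.
846 mod 7 = 6, so they are different weekdays.
(Apr 23, 1905 is a Sunday; Aug 17, 1907 is a Saturday.)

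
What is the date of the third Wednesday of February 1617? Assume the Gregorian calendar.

February 15, 1617

February 1, 1617 is a Wednesday.
The first Wednesday is therefore February 1 (same day).
The third Wednesday is 1 + 2×7 = February 15.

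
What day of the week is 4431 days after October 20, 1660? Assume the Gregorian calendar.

Wednesday

Oct 20, 1660 is a Wednesday.
4431 mod 7 = 0, so 4431 days after a Wednesday is Wednesday + 0 = Wednesday.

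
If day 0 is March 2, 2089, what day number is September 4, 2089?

186

Mar 2, 2089 → Apr 2, 2089: 31 days (March has 31).
Apr 2, 2089 → May 2, 2089: 30 days (April has 30).
May 2, 2089 → Jun 2, 2089: 31 days (May has 31).
Jun 2, 2089 → Jul 2, 2089: 30 days (June has 30).
Jul 2, 2089 → Aug 2, 2089: 31 days (July has 31).
Aug 2, 2089 → Sep 2, 2089: 31 days (August has 31).
Sep 2, 2089 → Sep 4, 2089: 2 days.
Total: 186 days.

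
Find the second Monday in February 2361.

February 1, 2361 is a Wednesday.
The first Monday is therefore February 6 (5 days later).
The second Monday is 6 + 1×7 = February 13.

February 13, 2361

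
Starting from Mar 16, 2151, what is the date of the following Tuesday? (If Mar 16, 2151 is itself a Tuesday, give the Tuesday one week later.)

Mar 16, 2151 is a Tuesday.
From Tuesday to the next Tuesday is 7 days.
Mar 16, 2151 + 7 = Mar 23, 2151.

March 23, 2151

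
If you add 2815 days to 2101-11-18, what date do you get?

August 3, 2109

+365 (one year) → Nov 18, 2102 (2450 left).
+365 (one year) → Nov 18, 2103 (2085 left).
+366 (one year; includes Feb 29, 2104) → Nov 18, 2104 (1719 left).
+365 (one year) → Nov 18, 2105 (1354 left).
+365 (one year) → Nov 18, 2106 (989 left).
+365 (one year) → Nov 18, 2107 (624 left).
+366 (one year; includes Feb 29, 2108) → Nov 18, 2108 (258 left).
Nov has 30 days: +13 → Dec 1, 2108 (245 left).
Dec has 31 days: +31 → Jan 1, 2109 (214 left).
Jan has 31 days: +31 → Feb 1, 2109 (183 left).
Feb has 28 days: +28 → Mar 1, 2109 (155 left).
Mar has 31 days: +31 → Apr 1, 2109 (124 left).
Apr has 30 days: +30 → May 1, 2109 (94 left).
May has 31 days: +31 → Jun 1, 2109 (63 left).
Jun has 30 days: +30 → Jul 1, 2109 (33 left).
Jul has 31 days: +31 → Aug 1, 2109 (2 left).
+2 → Aug 3, 2109.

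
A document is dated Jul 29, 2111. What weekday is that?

Wednesday

Doomsday rule: the anchor day for the 2100s is Sunday. For year 11: 11÷12 = 0 r 11, and 11÷4 = 2, so 0+11+2 = 13.
Sunday + 13 ≡ Saturday — that's 2111's doomsday.
In July the doomsday date is Jul 11.
Jul 29 is 18 days after Jul 11; 18 mod 7 = 4, so Saturday + 4 = Wednesday.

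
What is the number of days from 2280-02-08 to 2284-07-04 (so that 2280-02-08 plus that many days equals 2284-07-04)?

Feb 8, 2280 → Feb 8, 2281: 366 days (Feb 29, 2280 is in that span).
Feb 8, 2281 → Feb 8, 2282: 365 days.
Feb 8, 2282 → Feb 8, 2283: 365 days.
Feb 8, 2283 → Feb 8, 2284: 365 days.
Feb 8, 2284 → Mar 8, 2284: 29 days (February has 29).
Mar 8, 2284 → Apr 8, 2284: 31 days (March has 31).
Apr 8, 2284 → May 8, 2284: 30 days (April has 30).
May 8, 2284 → Jun 8, 2284: 31 days (May has 31).
Jun 8, 2284 → Jul 4, 2284: 26 days.
Total: 1608 days.

1608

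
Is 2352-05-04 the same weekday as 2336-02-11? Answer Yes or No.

No

From Feb 11, 2336 to May 4, 2352 is 5927 days.
5927 mod 7 = 5, so they are different weekdays.
(Feb 11, 2336 is a Tuesday; May 4, 2352 is a Sunday.)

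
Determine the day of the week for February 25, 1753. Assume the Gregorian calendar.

Sunday

Doomsday rule: the anchor day for the 1700s is Sunday. For year 53: 53÷12 = 4 r 5, and 5÷4 = 1, so 4+5+1 = 10.
Sunday + 10 ≡ Wednesday — that's 1753's doomsday.
In February the doomsday date is Feb 28 (1753 is not a leap year).
Feb 25 is 3 days before Feb 28; 3 mod 7 = 3, so Wednesday − 3 = Sunday.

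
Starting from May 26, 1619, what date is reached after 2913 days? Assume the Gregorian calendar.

+366 (one year; includes Feb 29, 1620) → May 26, 1620 (2547 left).
+365 (one year) → May 26, 1621 (2182 left).
+365 (one year) → May 26, 1622 (1817 left).
+365 (one year) → May 26, 1623 (1452 left).
+366 (one year; includes Feb 29, 1624) → May 26, 1624 (1086 left).
+365 (one year) → May 26, 1625 (721 left).
+365 (one year) → May 26, 1626 (356 left).
May has 31 days: +6 → Jun 1, 1626 (350 left).
Jun has 30 days: +30 → Jul 1, 1626 (320 left).
Jul has 31 days: +31 → Aug 1, 1626 (289 left).
Aug has 31 days: +31 → Sep 1, 1626 (258 left).
Sep has 30 days: +30 → Oct 1, 1626 (228 left).
Oct has 31 days: +31 → Nov 1, 1626 (197 left).
Nov has 30 days: +30 → Dec 1, 1626 (167 left).
Dec has 31 days: +31 → Jan 1, 1627 (136 left).
Jan has 31 days: +31 → Feb 1, 1627 (105 left).
Feb has 28 days: +28 → Mar 1, 1627 (77 left).
Mar has 31 days: +31 → Apr 1, 1627 (46 left).
Apr has 30 days: +30 → May 1, 1627 (16 left).
+16 → May 17, 1627.

May 17, 1627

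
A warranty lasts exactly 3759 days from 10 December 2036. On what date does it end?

+365 (one year) → Dec 10, 2037 (3394 left).
+365 (one year) → Dec 10, 2038 (3029 left).
+365 (one year) → Dec 10, 2039 (2664 left).
+366 (one year; includes Feb 29, 2040) → Dec 10, 2040 (2298 left).
+365 (one year) → Dec 10, 2041 (1933 left).
+365 (one year) → Dec 10, 2042 (1568 left).
+365 (one year) → Dec 10, 2043 (1203 left).
+366 (one year; includes Feb 29, 2044) → Dec 10, 2044 (837 left).
+365 (one year) → Dec 10, 2045 (472 left).
+365 (one year) → Dec 10, 2046 (107 left).
Dec has 31 days: +22 → Jan 1, 2047 (85 left).
Jan has 31 days: +31 → Feb 1, 2047 (54 left).
Feb has 28 days: +28 → Mar 1, 2047 (26 left).
+26 → Mar 27, 2047.

March 27, 2047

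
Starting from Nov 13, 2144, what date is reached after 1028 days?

+365 (one year) → Nov 13, 2145 (663 left).
+365 (one year) → Nov 13, 2146 (298 left).
Nov has 30 days: +18 → Dec 1, 2146 (280 left).
Dec has 31 days: +31 → Jan 1, 2147 (249 left).
Jan has 31 days: +31 → Feb 1, 2147 (218 left).
Feb has 28 days: +28 → Mar 1, 2147 (190 left).
Mar has 31 days: +31 → Apr 1, 2147 (159 left).
Apr has 30 days: +30 → May 1, 2147 (129 left).
May has 31 days: +31 → Jun 1, 2147 (98 left).
Jun has 30 days: +30 → Jul 1, 2147 (68 left).
Jul has 31 days: +31 → Aug 1, 2147 (37 left).
Aug has 31 days: +31 → Sep 1, 2147 (6 left).
+6 → Sep 7, 2147.

September 7, 2147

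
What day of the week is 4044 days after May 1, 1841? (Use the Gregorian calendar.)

May 1, 1841 is a Saturday.
4044 mod 7 = 5, so 4044 days after a Saturday is Saturday + 5 = Thursday.

Thursday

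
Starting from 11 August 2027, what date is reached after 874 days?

January 1, 2030

+366 (one year; includes Feb 29, 2028) → Aug 11, 2028 (508 left).
+365 (one year) → Aug 11, 2029 (143 left).
Aug has 31 days: +21 → Sep 1, 2029 (122 left).
Sep has 30 days: +30 → Oct 1, 2029 (92 left).
Oct has 31 days: +31 → Nov 1, 2029 (61 left).
Nov has 30 days: +30 → Dec 1, 2029 (31 left).
Dec has 31 days: +31 → Jan 1, 2030 (0 left).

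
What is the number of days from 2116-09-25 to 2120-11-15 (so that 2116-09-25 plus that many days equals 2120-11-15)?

Sep 25, 2116 → Sep 25, 2117: 365 days.
Sep 25, 2117 → Sep 25, 2118: 365 days.
Sep 25, 2118 → Sep 25, 2119: 365 days.
Sep 25, 2119 → Sep 25, 2120: 366 days (Feb 29, 2120 is in that span).
Sep 25, 2120 → Oct 25, 2120: 30 days (September has 30).
Oct 25, 2120 → Nov 15, 2120: 21 days.
Total: 1512 days.

1512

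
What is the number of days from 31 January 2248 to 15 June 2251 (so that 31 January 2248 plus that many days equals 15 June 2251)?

1231

Jan 31, 2248 → Jan 31, 2249: 366 days (Feb 29, 2248 is in that span).
Jan 31, 2249 → Jan 31, 2250: 365 days.
Jan 31, 2250 → Jan 31, 2251: 365 days.
Jan 31, 2251 → Feb 28, 2251: 28 days (January has 31).
Feb 28, 2251 → Mar 28, 2251: 28 days (February has 28).
Mar 28, 2251 → Apr 28, 2251: 31 days (March has 31).
Apr 28, 2251 → May 28, 2251: 30 days (April has 30).
May 28, 2251 → Jun 15, 2251: 18 days.
Total: 1231 days.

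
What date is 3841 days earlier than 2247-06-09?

−365 (one year) → Jun 9, 2246 (3476 left).
−365 (one year) → Jun 9, 2245 (3111 left).
−365 (one year) → Jun 9, 2244 (2746 left).
−366 (one year; includes Feb 29, 2244) → Jun 9, 2243 (2380 left).
−365 (one year) → Jun 9, 2242 (2015 left).
−365 (one year) → Jun 9, 2241 (1650 left).
−365 (one year) → Jun 9, 2240 (1285 left).
−366 (one year; includes Feb 29, 2240) → Jun 9, 2239 (919 left).
−365 (one year) → Jun 9, 2238 (554 left).
−365 (one year) → Jun 9, 2237 (189 left).
−9 → May 31, 2237 (end of May, 31 days; 180 left).
−31 → Apr 30, 2237 (end of Apr, 30 days; 149 left).
−30 → Mar 31, 2237 (end of Mar, 31 days; 119 left).
−31 → Feb 28, 2237 (end of Feb, 28 days; 88 left).
−28 → Jan 31, 2237 (end of Jan, 31 days; 60 left).
−31 → Dec 31, 2236 (end of Dec, 31 days; 29 left).
−29 → Dec 2, 2236.

December 2, 2236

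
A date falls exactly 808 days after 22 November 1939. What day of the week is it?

First find the weekday of Nov 22, 1939. Doomsday rule: the anchor day for the 1900s is Wednesday. For year 39: 39÷12 = 3 r 3, and 3÷4 = 0, so 3+3+0 = 6.
Wednesday + 6 ≡ Tuesday — that's 1939's doomsday.
In November the doomsday date is Nov 7.
Nov 22 is 15 days after Nov 7; 15 mod 7 = 1, so Tuesday + 1 = Wednesday.
808 mod 7 = 3, so 808 days after a Wednesday is Wednesday + 3 = Saturday.

Saturday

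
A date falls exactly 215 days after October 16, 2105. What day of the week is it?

Oct 16, 2105 is a Friday.
215 mod 7 = 5, so 215 days after a Friday is Friday + 5 = Wednesday.

Wednesday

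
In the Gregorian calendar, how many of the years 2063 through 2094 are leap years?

8

Multiples of 4 in [2063,2094]: 8.
Of those, multiples of 100: 0 (not leap unless ÷400).
Multiples of 400: 0.
Leap years = 8 − 0 + 0 = 8.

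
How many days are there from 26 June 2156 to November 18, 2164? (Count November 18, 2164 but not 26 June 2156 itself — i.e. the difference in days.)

3067

Jun 26, 2156 → Jun 26, 2157: 365 days.
Jun 26, 2157 → Jun 26, 2158: 365 days.
Jun 26, 2158 → Jun 26, 2159: 365 days.
Jun 26, 2159 → Jun 26, 2160: 366 days (Feb 29, 2160 is in that span).
Jun 26, 2160 → Jun 26, 2161: 365 days.
Jun 26, 2161 → Jun 26, 2162: 365 days.
Jun 26, 2162 → Jun 26, 2163: 365 days.
Jun 26, 2163 → Jun 26, 2164: 366 days (Feb 29, 2164 is in that span).
Jun 26, 2164 → Jul 26, 2164: 30 days (June has 30).
Jul 26, 2164 → Aug 26, 2164: 31 days (July has 31).
Aug 26, 2164 → Sep 26, 2164: 31 days (August has 31).
Sep 26, 2164 → Oct 26, 2164: 30 days (September has 30).
Oct 26, 2164 → Nov 18, 2164: 23 days.
Total: 3067 days.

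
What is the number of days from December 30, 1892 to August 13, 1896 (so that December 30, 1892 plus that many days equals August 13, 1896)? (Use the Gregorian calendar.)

1322

Dec 30, 1892 → Dec 30, 1893: 365 days.
Dec 30, 1893 → Dec 30, 1894: 365 days.
Dec 30, 1894 → Dec 30, 1895: 365 days.
Dec 30, 1895 → Jan 30, 1896: 31 days (December has 31).
Jan 30, 1896 → Feb 29, 1896: 30 days (January has 31).
Feb 29, 1896 → Mar 29, 1896: 29 days (February has 29).
Mar 29, 1896 → Apr 29, 1896: 31 days (March has 31).
Apr 29, 1896 → May 29, 1896: 30 days (April has 30).
May 29, 1896 → Jun 29, 1896: 31 days (May has 31).
Jun 29, 1896 → Jul 29, 1896: 30 days (June has 30).
Jul 29, 1896 → Aug 13, 1896: 15 days.
Total: 1322 days.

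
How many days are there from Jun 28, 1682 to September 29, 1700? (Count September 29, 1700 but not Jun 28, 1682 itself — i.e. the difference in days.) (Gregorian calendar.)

6667

Jun 28, 1682 → Jun 28, 1683: 365 days.
Jun 28, 1683 → Jun 28, 1684: 366 days (Feb 29, 1684 is in that span).
Jun 28, 1684 → Jun 28, 1685: 365 days.
Jun 28, 1685 → Jun 28, 1686: 365 days.
Jun 28, 1686 → Jun 28, 1687: 365 days.
Jun 28, 1687 → Jun 28, 1688: 366 days (Feb 29, 1688 is in that span).
Jun 28, 1688 → Jun 28, 1689: 365 days.
Jun 28, 1689 → Jun 28, 1690: 365 days.
Jun 28, 1690 → Jun 28, 1691: 365 days.
Jun 28, 1691 → Jun 28, 1692: 366 days (Feb 29, 1692 is in that span).
Jun 28, 1692 → Jun 28, 1693: 365 days.
Jun 28, 1693 → Jun 28, 1694: 365 days.
Jun 28, 1694 → Jun 28, 1695: 365 days.
Jun 28, 1695 → Jun 28, 1696: 366 days (Feb 29, 1696 is in that span).
Jun 28, 1696 → Jun 28, 1697: 365 days.
Jun 28, 1697 → Jun 28, 1698: 365 days.
Jun 28, 1698 → Jun 28, 1699: 365 days.
Jun 28, 1699 → Jun 28, 1700: 365 days.
Jun 28, 1700 → Jul 28, 1700: 30 days (June has 30).
Jul 28, 1700 → Aug 28, 1700: 31 days (July has 31).
Aug 28, 1700 → Sep 28, 1700: 31 days (August has 31).
Sep 28, 1700 → Sep 29, 1700: 1 days.
Total: 6667 days.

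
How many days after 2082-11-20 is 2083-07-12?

234

Nov 20, 2082 → Dec 20, 2082: 30 days (November has 30).
Dec 20, 2082 → Jan 20, 2083: 31 days (December has 31).
Jan 20, 2083 → Feb 20, 2083: 31 days (January has 31).
Feb 20, 2083 → Mar 20, 2083: 28 days (February has 28).
Mar 20, 2083 → Apr 20, 2083: 31 days (March has 31).
Apr 20, 2083 → May 20, 2083: 30 days (April has 30).
May 20, 2083 → Jun 20, 2083: 31 days (May has 31).
Jun 20, 2083 → Jul 12, 2083: 22 days.
Total: 234 days.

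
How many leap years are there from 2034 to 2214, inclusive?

43

Multiples of 4 in [2034,2214]: 45.
Of those, multiples of 100: 2 (not leap unless ÷400).
Multiples of 400: 0.
Leap years = 45 − 2 + 0 = 43.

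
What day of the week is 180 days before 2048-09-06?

Tuesday

Sep 6, 2048 is a Sunday.
180 mod 7 = 5, so 180 days before a Sunday is Sunday − 5 = Tuesday.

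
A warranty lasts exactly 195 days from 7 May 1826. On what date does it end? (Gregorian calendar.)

November 18, 1826

May has 31 days: +25 → Jun 1, 1826 (170 left).
Jun has 30 days: +30 → Jul 1, 1826 (140 left).
Jul has 31 days: +31 → Aug 1, 1826 (109 left).
Aug has 31 days: +31 → Sep 1, 1826 (78 left).
Sep has 30 days: +30 → Oct 1, 1826 (48 left).
Oct has 31 days: +31 → Nov 1, 1826 (17 left).
+17 → Nov 18, 1826.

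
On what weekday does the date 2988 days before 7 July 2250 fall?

Monday

Jul 7, 2250 is a Sunday.
2988 mod 7 = 6, so 2988 days before a Sunday is Sunday − 6 = Monday.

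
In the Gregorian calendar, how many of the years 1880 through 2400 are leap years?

Multiples of 4 in [1880,2400]: 131.
Of those, multiples of 100: 6 (not leap unless ÷400).
Multiples of 400: 2.
Leap years = 131 − 6 + 2 = 127.

127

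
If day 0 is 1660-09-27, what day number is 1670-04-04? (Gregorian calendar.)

Sep 27, 1660 → Sep 27, 1661: 365 days.
Sep 27, 1661 → Sep 27, 1662: 365 days.
Sep 27, 1662 → Sep 27, 1663: 365 days.
Sep 27, 1663 → Sep 27, 1664: 366 days (Feb 29, 1664 is in that span).
Sep 27, 1664 → Sep 27, 1665: 365 days.
Sep 27, 1665 → Sep 27, 1666: 365 days.
Sep 27, 1666 → Sep 27, 1667: 365 days.
Sep 27, 1667 → Sep 27, 1668: 366 days (Feb 29, 1668 is in that span).
Sep 27, 1668 → Sep 27, 1669: 365 days.
Sep 27, 1669 → Oct 27, 1669: 30 days (September has 30).
Oct 27, 1669 → Nov 27, 1669: 31 days (October has 31).
Nov 27, 1669 → Dec 27, 1669: 30 days (November has 30).
Dec 27, 1669 → Jan 27, 1670: 31 days (December has 31).
Jan 27, 1670 → Feb 27, 1670: 31 days (January has 31).
Feb 27, 1670 → Mar 27, 1670: 28 days (February has 28).
Mar 27, 1670 → Apr 4, 1670: 8 days.
Total: 3476 days.

3476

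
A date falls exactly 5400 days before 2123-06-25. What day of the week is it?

Tuesday

Jun 25, 2123 is a Friday.
5400 mod 7 = 3, so 5400 days before a Friday is Friday − 3 = Tuesday.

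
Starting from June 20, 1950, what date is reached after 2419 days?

+365 (one year) → Jun 20, 1951 (2054 left).
+366 (one year; includes Feb 29, 1952) → Jun 20, 1952 (1688 left).
+365 (one year) → Jun 20, 1953 (1323 left).
+365 (one year) → Jun 20, 1954 (958 left).
+365 (one year) → Jun 20, 1955 (593 left).
+366 (one year; includes Feb 29, 1956) → Jun 20, 1956 (227 left).
Jun has 30 days: +11 → Jul 1, 1956 (216 left).
Jul has 31 days: +31 → Aug 1, 1956 (185 left).
Aug has 31 days: +31 → Sep 1, 1956 (154 left).
Sep has 30 days: +30 → Oct 1, 1956 (124 left).
Oct has 31 days: +31 → Nov 1, 1956 (93 left).
Nov has 30 days: +30 → Dec 1, 1956 (63 left).
Dec has 31 days: +31 → Jan 1, 1957 (32 left).
Jan has 31 days: +31 → Feb 1, 1957 (1 left).
+1 → Feb 2, 1957.

February 2, 1957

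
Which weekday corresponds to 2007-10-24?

Wednesday

January 1, 2007 is a Monday.
Jan 1, 2007 → Feb 1, 2007: 31 days (January has 31).
Feb 1, 2007 → Mar 1, 2007: 28 days (February has 28).
Mar 1, 2007 → Apr 1, 2007: 31 days (March has 31).
Apr 1, 2007 → May 1, 2007: 30 days (April has 30).
May 1, 2007 → Jun 1, 2007: 31 days (May has 31).
Jun 1, 2007 → Jul 1, 2007: 30 days (June has 30).
Jul 1, 2007 → Aug 1, 2007: 31 days (July has 31).
Aug 1, 2007 → Sep 1, 2007: 31 days (August has 31).
Sep 1, 2007 → Oct 1, 2007: 30 days (September has 30).
Oct 1, 2007 → Oct 24, 2007: 23 days.
Total: 296 days.
296 mod 7 = 2, so Monday + 2 = Wednesday.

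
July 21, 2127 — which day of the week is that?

Doomsday rule: the anchor day for the 2100s is Sunday. For year 27: 27÷12 = 2 r 3, and 3÷4 = 0, so 2+3+0 = 5.
Sunday + 5 ≡ Friday — that's 2127's doomsday.
In July the doomsday date is Jul 11.
Jul 21 is 10 days after Jul 11; 10 mod 7 = 3, so Friday + 3 = Monday.

Monday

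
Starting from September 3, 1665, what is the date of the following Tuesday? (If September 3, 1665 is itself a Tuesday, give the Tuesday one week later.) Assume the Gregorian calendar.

Sep 3, 1665 is a Thursday.
From Thursday to the next Tuesday is 5 days.
Sep 3, 1665 + 5 = Sep 8, 1665.

September 8, 1665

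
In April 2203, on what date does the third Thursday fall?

April 21, 2203

April 1, 2203 is a Friday.
The first Thursday is therefore April 7 (6 days later).
The third Thursday is 7 + 2×7 = April 21.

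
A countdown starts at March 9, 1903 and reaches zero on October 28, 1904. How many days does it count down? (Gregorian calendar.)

Mar 9, 1903 → Mar 9, 1904: 366 days (Feb 29, 1904 is in that span).
Mar 9, 1904 → Apr 9, 1904: 31 days (March has 31).
Apr 9, 1904 → May 9, 1904: 30 days (April has 30).
May 9, 1904 → Jun 9, 1904: 31 days (May has 31).
Jun 9, 1904 → Jul 9, 1904: 30 days (June has 30).
Jul 9, 1904 → Aug 9, 1904: 31 days (July has 31).
Aug 9, 1904 → Sep 9, 1904: 31 days (August has 31).
Sep 9, 1904 → Oct 9, 1904: 30 days (September has 30).
Oct 9, 1904 → Oct 28, 1904: 19 days.
Total: 599 days.

599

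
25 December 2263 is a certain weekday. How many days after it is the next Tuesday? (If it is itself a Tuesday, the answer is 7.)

4

Dec 25, 2263 is a Friday.
From Friday to the next Tuesday is 4 days.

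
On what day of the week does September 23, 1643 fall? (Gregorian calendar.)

Doomsday rule: the anchor day for the 1600s is Tuesday. For year 43: 43÷12 = 3 r 7, and 7÷4 = 1, so 3+7+1 = 11.
Tuesday + 11 ≡ Saturday — that's 1643's doomsday.
In September the doomsday date is Sep 5.
Sep 23 is 18 days after Sep 5; 18 mod 7 = 4, so Saturday + 4 = Wednesday.

Wednesday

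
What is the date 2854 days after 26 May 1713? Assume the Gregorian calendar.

March 19, 1721

+365 (one year) → May 26, 1714 (2489 left).
+365 (one year) → May 26, 1715 (2124 left).
+366 (one year; includes Feb 29, 1716) → May 26, 1716 (1758 left).
+365 (one year) → May 26, 1717 (1393 left).
+365 (one year) → May 26, 1718 (1028 left).
+365 (one year) → May 26, 1719 (663 left).
+366 (one year; includes Feb 29, 1720) → May 26, 1720 (297 left).
May has 31 days: +6 → Jun 1, 1720 (291 left).
Jun has 30 days: +30 → Jul 1, 1720 (261 left).
Jul has 31 days: +31 → Aug 1, 1720 (230 left).
Aug has 31 days: +31 → Sep 1, 1720 (199 left).
Sep has 30 days: +30 → Oct 1, 1720 (169 left).
Oct has 31 days: +31 → Nov 1, 1720 (138 left).
Nov has 30 days: +30 → Dec 1, 1720 (108 left).
Dec has 31 days: +31 → Jan 1, 1721 (77 left).
Jan has 31 days: +31 → Feb 1, 1721 (46 left).
Feb has 28 days: +28 → Mar 1, 1721 (18 left).
+18 → Mar 19, 1721.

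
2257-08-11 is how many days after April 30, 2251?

2295

Apr 30, 2251 → Apr 30, 2252: 366 days (Feb 29, 2252 is in that span).
Apr 30, 2252 → Apr 30, 2253: 365 days.
Apr 30, 2253 → Apr 30, 2254: 365 days.
Apr 30, 2254 → Apr 30, 2255: 365 days.
Apr 30, 2255 → Apr 30, 2256: 366 days (Feb 29, 2256 is in that span).
Apr 30, 2256 → Apr 30, 2257: 365 days.
Apr 30, 2257 → May 30, 2257: 30 days (April has 30).
May 30, 2257 → Jun 30, 2257: 31 days (May has 31).
Jun 30, 2257 → Jul 30, 2257: 30 days (June has 30).
Jul 30, 2257 → Aug 11, 2257: 12 days.
Total: 2295 days.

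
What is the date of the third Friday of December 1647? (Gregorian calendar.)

December 20, 1647

December 1, 1647 is a Sunday.
The first Friday is therefore December 6 (5 days later).
The third Friday is 6 + 2×7 = December 20.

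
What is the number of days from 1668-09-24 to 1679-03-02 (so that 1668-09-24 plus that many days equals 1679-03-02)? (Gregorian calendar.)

Sep 24, 1668 → Sep 24, 1669: 365 days.
Sep 24, 1669 → Sep 24, 1670: 365 days.
Sep 24, 1670 → Sep 24, 1671: 365 days.
Sep 24, 1671 → Sep 24, 1672: 366 days (Feb 29, 1672 is in that span).
Sep 24, 1672 → Sep 24, 1673: 365 days.
Sep 24, 1673 → Sep 24, 1674: 365 days.
Sep 24, 1674 → Sep 24, 1675: 365 days.
Sep 24, 1675 → Sep 24, 1676: 366 days (Feb 29, 1676 is in that span).
Sep 24, 1676 → Sep 24, 1677: 365 days.
Sep 24, 1677 → Sep 24, 1678: 365 days.
Sep 24, 1678 → Oct 24, 1678: 30 days (September has 30).
Oct 24, 1678 → Nov 24, 1678: 31 days (October has 31).
Nov 24, 1678 → Dec 24, 1678: 30 days (November has 30).
Dec 24, 1678 → Jan 24, 1679: 31 days (December has 31).
Jan 24, 1679 → Feb 24, 1679: 31 days (January has 31).
Feb 24, 1679 → Mar 2, 1679: 6 days.
Total: 3811 days.

3811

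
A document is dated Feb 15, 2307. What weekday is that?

Friday

Doomsday rule: the anchor day for the 2300s is Wednesday. For year 07: 7÷12 = 0 r 7, and 7÷4 = 1, so 0+7+1 = 8.
Wednesday + 8 ≡ Thursday — that's 2307's doomsday.
In February the doomsday date is Feb 28 (2307 is not a leap year).
Feb 15 is 13 days before Feb 28; 13 mod 7 = 6, so Thursday − 6 = Friday.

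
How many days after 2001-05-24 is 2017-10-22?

5995

May 24, 2001 → May 24, 2002: 365 days.
May 24, 2002 → May 24, 2003: 365 days.
May 24, 2003 → May 24, 2004: 366 days (Feb 29, 2004 is in that span).
May 24, 2004 → May 24, 2005: 365 days.
May 24, 2005 → May 24, 2006: 365 days.
May 24, 2006 → May 24, 2007: 365 days.
May 24, 2007 → May 24, 2008: 366 days (Feb 29, 2008 is in that span).
May 24, 2008 → May 24, 2009: 365 days.
May 24, 2009 → May 24, 2010: 365 days.
May 24, 2010 → May 24, 2011: 365 days.
May 24, 2011 → May 24, 2012: 366 days (Feb 29, 2012 is in that span).
May 24, 2012 → May 24, 2013: 365 days.
May 24, 2013 → May 24, 2014: 365 days.
May 24, 2014 → May 24, 2015: 365 days.
May 24, 2015 → May 24, 2016: 366 days (Feb 29, 2016 is in that span).
May 24, 2016 → May 24, 2017: 365 days.
May 24, 2017 → Jun 24, 2017: 31 days (May has 31).
Jun 24, 2017 → Jul 24, 2017: 30 days (June has 30).
Jul 24, 2017 → Aug 24, 2017: 31 days (July has 31).
Aug 24, 2017 → Sep 24, 2017: 31 days (August has 31).
Sep 24, 2017 → Oct 22, 2017: 28 days.
Total: 5995 days.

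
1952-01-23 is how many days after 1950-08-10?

531

Aug 10, 1950 → Aug 10, 1951: 365 days.
Aug 10, 1951 → Sep 10, 1951: 31 days (August has 31).
Sep 10, 1951 → Oct 10, 1951: 30 days (September has 30).
Oct 10, 1951 → Nov 10, 1951: 31 days (October has 31).
Nov 10, 1951 → Dec 10, 1951: 30 days (November has 30).
Dec 10, 1951 → Jan 10, 1952: 31 days (December has 31).
Jan 10, 1952 → Jan 23, 1952: 13 days.
Total: 531 days.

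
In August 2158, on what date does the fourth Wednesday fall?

August 23, 2158

August 1, 2158 is a Tuesday.
The first Wednesday is therefore August 2 (1 days later).
The fourth Wednesday is 2 + 3×7 = August 23.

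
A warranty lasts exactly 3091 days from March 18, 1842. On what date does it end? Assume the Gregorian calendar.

September 3, 1850

+365 (one year) → Mar 18, 1843 (2726 left).
+366 (one year; includes Feb 29, 1844) → Mar 18, 1844 (2360 left).
+365 (one year) → Mar 18, 1845 (1995 left).
+365 (one year) → Mar 18, 1846 (1630 left).
+365 (one year) → Mar 18, 1847 (1265 left).
+366 (one year; includes Feb 29, 1848) → Mar 18, 1848 (899 left).
+365 (one year) → Mar 18, 1849 (534 left).
+365 (one year) → Mar 18, 1850 (169 left).
Mar has 31 days: +14 → Apr 1, 1850 (155 left).
Apr has 30 days: +30 → May 1, 1850 (125 left).
May has 31 days: +31 → Jun 1, 1850 (94 left).
Jun has 30 days: +30 → Jul 1, 1850 (64 left).
Jul has 31 days: +31 → Aug 1, 1850 (33 left).
Aug has 31 days: +31 → Sep 1, 1850 (2 left).
+2 → Sep 3, 1850.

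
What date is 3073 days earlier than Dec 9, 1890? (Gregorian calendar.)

July 11, 1882

−365 (one year) → Dec 9, 1889 (2708 left).
−365 (one year) → Dec 9, 1888 (2343 left).
−366 (one year; includes Feb 29, 1888) → Dec 9, 1887 (1977 left).
−365 (one year) → Dec 9, 1886 (1612 left).
−365 (one year) → Dec 9, 1885 (1247 left).
−365 (one year) → Dec 9, 1884 (882 left).
−366 (one year; includes Feb 29, 1884) → Dec 9, 1883 (516 left).
−365 (one year) → Dec 9, 1882 (151 left).
−9 → Nov 30, 1882 (end of Nov, 30 days; 142 left).
−30 → Oct 31, 1882 (end of Oct, 31 days; 112 left).
−31 → Sep 30, 1882 (end of Sep, 30 days; 81 left).
−30 → Aug 31, 1882 (end of Aug, 31 days; 51 left).
−31 → Jul 31, 1882 (end of Jul, 31 days; 20 left).
−20 → Jul 11, 1882.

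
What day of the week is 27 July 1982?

Tuesday

Doomsday rule: the anchor day for the 1900s is Wednesday. For year 82: 82÷12 = 6 r 10, and 10÷4 = 2, so 6+10+2 = 18.
Wednesday + 18 ≡ Sunday — that's 1982's doomsday.
In July the doomsday date is Jul 11.
Jul 27 is 16 days after Jul 11; 16 mod 7 = 2, so Sunday + 2 = Tuesday.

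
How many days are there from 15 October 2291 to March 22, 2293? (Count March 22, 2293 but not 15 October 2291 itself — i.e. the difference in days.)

524

Oct 15, 2291 → Oct 15, 2292: 366 days (Feb 29, 2292 is in that span).
Oct 15, 2292 → Nov 15, 2292: 31 days (October has 31).
Nov 15, 2292 → Dec 15, 2292: 30 days (November has 30).
Dec 15, 2292 → Jan 15, 2293: 31 days (December has 31).
Jan 15, 2293 → Feb 15, 2293: 31 days (January has 31).
Feb 15, 2293 → Mar 15, 2293: 28 days (February has 28).
Mar 15, 2293 → Mar 22, 2293: 7 days.
Total: 524 days.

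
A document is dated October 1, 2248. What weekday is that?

Doomsday rule: the anchor day for the 2200s is Friday. For year 48: 48÷12 = 4 r 0, and 0÷4 = 0, so 4+0+0 = 4.
Friday + 4 ≡ Tuesday — that's 2248's doomsday.
In October the doomsday date is Oct 10.
Oct 1 is 9 days before Oct 10; 9 mod 7 = 2, so Tuesday − 2 = Sunday.

Sunday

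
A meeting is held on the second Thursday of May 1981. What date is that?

May 1, 1981 is a Friday.
The first Thursday is therefore May 7 (6 days later).
The second Thursday is 7 + 1×7 = May 14.

May 14, 1981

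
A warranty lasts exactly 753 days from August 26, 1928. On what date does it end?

+365 (one year) → Aug 26, 1929 (388 left).
Aug has 31 days: +6 → Sep 1, 1929 (382 left).
Sep has 30 days: +30 → Oct 1, 1929 (352 left).
Oct has 31 days: +31 → Nov 1, 1929 (321 left).
Nov has 30 days: +30 → Dec 1, 1929 (291 left).
Dec has 31 days: +31 → Jan 1, 1930 (260 left).
Jan has 31 days: +31 → Feb 1, 1930 (229 left).
Feb has 28 days: +28 → Mar 1, 1930 (201 left).
Mar has 31 days: +31 → Apr 1, 1930 (170 left).
Apr has 30 days: +30 → May 1, 1930 (140 left).
May has 31 days: +31 → Jun 1, 1930 (109 left).
Jun has 30 days: +30 → Jul 1, 1930 (79 left).
Jul has 31 days: +31 → Aug 1, 1930 (48 left).
Aug has 31 days: +31 → Sep 1, 1930 (17 left).
+17 → Sep 18, 1930.

September 18, 1930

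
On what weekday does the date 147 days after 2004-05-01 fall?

First find the weekday of May 1, 2004. Doomsday rule: the anchor day for the 2000s is Tuesday. For year 04: 4÷12 = 0 r 4, and 4÷4 = 1, so 0+4+1 = 5.
Tuesday + 5 ≡ Sunday — that's 2004's doomsday.
In May the doomsday date is May 9.
May 1 is 8 days before May 9; 8 mod 7 = 1, so Sunday − 1 = Saturday.
147 mod 7 = 0, so 147 days after a Saturday is Saturday + 0 = Saturday.

Saturday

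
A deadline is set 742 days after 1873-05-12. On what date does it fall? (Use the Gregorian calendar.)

+365 (one year) → May 12, 1874 (377 left).
May has 31 days: +20 → Jun 1, 1874 (357 left).
Jun has 30 days: +30 → Jul 1, 1874 (327 left).
Jul has 31 days: +31 → Aug 1, 1874 (296 left).
Aug has 31 days: +31 → Sep 1, 1874 (265 left).
Sep has 30 days: +30 → Oct 1, 1874 (235 left).
Oct has 31 days: +31 → Nov 1, 1874 (204 left).
Nov has 30 days: +30 → Dec 1, 1874 (174 left).
Dec has 31 days: +31 → Jan 1, 1875 (143 left).
Jan has 31 days: +31 → Feb 1, 1875 (112 left).
Feb has 28 days: +28 → Mar 1, 1875 (84 left).
Mar has 31 days: +31 → Apr 1, 1875 (53 left).
Apr has 30 days: +30 → May 1, 1875 (23 left).
+23 → May 24, 1875.

May 24, 1875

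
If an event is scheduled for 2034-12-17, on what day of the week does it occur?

Sunday

Doomsday rule: the anchor day for the 2000s is Tuesday. For year 34: 34÷12 = 2 r 10, and 10÷4 = 2, so 2+10+2 = 14.
Tuesday + 14 ≡ Tuesday — that's 2034's doomsday.
In December the doomsday date is Dec 12.
Dec 17 is 5 days after Dec 12; 5 mod 7 = 5, so Tuesday + 5 = Sunday.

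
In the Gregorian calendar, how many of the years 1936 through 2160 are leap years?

56

Multiples of 4 in [1936,2160]: 57.
Of those, multiples of 100: 2 (not leap unless ÷400).
Multiples of 400: 1.
Leap years = 57 − 2 + 1 = 56.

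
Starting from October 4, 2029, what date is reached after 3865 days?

+365 (one year) → Oct 4, 2030 (3500 left).
+365 (one year) → Oct 4, 2031 (3135 left).
+366 (one year; includes Feb 29, 2032) → Oct 4, 2032 (2769 left).
+365 (one year) → Oct 4, 2033 (2404 left).
+365 (one year) → Oct 4, 2034 (2039 left).
+365 (one year) → Oct 4, 2035 (1674 left).
+366 (one year; includes Feb 29, 2036) → Oct 4, 2036 (1308 left).
+365 (one year) → Oct 4, 2037 (943 left).
+365 (one year) → Oct 4, 2038 (578 left).
+365 (one year) → Oct 4, 2039 (213 left).
Oct has 31 days: +28 → Nov 1, 2039 (185 left).
Nov has 30 days: +30 → Dec 1, 2039 (155 left).
Dec has 31 days: +31 → Jan 1, 2040 (124 left).
Jan has 31 days: +31 → Feb 1, 2040 (93 left).
Feb has 29 days: +29 → Mar 1, 2040 (64 left).
Mar has 31 days: +31 → Apr 1, 2040 (33 left).
Apr has 30 days: +30 → May 1, 2040 (3 left).
+3 → May 4, 2040.

May 4, 2040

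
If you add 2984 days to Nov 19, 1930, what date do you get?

January 20, 1939

+365 (one year) → Nov 19, 1931 (2619 left).
+366 (one year; includes Feb 29, 1932) → Nov 19, 1932 (2253 left).
+365 (one year) → Nov 19, 1933 (1888 left).
+365 (one year) → Nov 19, 1934 (1523 left).
+365 (one year) → Nov 19, 1935 (1158 left).
+366 (one year; includes Feb 29, 1936) → Nov 19, 1936 (792 left).
+365 (one year) → Nov 19, 1937 (427 left).
+365 (one year) → Nov 19, 1938 (62 left).
Nov has 30 days: +12 → Dec 1, 1938 (50 left).
Dec has 31 days: +31 → Jan 1, 1939 (19 left).
+19 → Jan 20, 1939.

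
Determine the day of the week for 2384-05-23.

Doomsday rule: the anchor day for the 2300s is Wednesday. For year 84: 84÷12 = 7 r 0, and 0÷4 = 0, so 7+0+0 = 7.
Wednesday + 7 ≡ Wednesday — that's 2384's doomsday.
In May the doomsday date is May 9.
May 23 is 14 days after May 9; 14 mod 7 = 0, so Wednesday + 0 = Wednesday.

Wednesday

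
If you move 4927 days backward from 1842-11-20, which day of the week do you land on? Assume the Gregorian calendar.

Monday

First find the weekday of Nov 20, 1842. Doomsday rule: the anchor day for the 1800s is Friday. For year 42: 42÷12 = 3 r 6, and 6÷4 = 1, so 3+6+1 = 10.
Friday + 10 ≡ Monday — that's 1842's doomsday.
In November the doomsday date is Nov 7.
Nov 20 is 13 days after Nov 7; 13 mod 7 = 6, so Monday + 6 = Sunday.
4927 mod 7 = 6, so 4927 days before a Sunday is Sunday − 6 = Monday.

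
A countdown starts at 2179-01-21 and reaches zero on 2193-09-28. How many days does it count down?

Jan 21, 2179 → Jan 21, 2180: 365 days.
Jan 21, 2180 → Jan 21, 2181: 366 days (Feb 29, 2180 is in that span).
Jan 21, 2181 → Jan 21, 2182: 365 days.
Jan 21, 2182 → Jan 21, 2183: 365 days.
Jan 21, 2183 → Jan 21, 2184: 365 days.
Jan 21, 2184 → Jan 21, 2185: 366 days (Feb 29, 2184 is in that span).
Jan 21, 2185 → Jan 21, 2186: 365 days.
Jan 21, 2186 → Jan 21, 2187: 365 days.
Jan 21, 2187 → Jan 21, 2188: 365 days.
Jan 21, 2188 → Jan 21, 2189: 366 days (Feb 29, 2188 is in that span).
Jan 21, 2189 → Jan 21, 2190: 365 days.
Jan 21, 2190 → Jan 21, 2191: 365 days.
Jan 21, 2191 → Jan 21, 2192: 365 days.
Jan 21, 2192 → Jan 21, 2193: 366 days (Feb 29, 2192 is in that span).
Jan 21, 2193 → Feb 21, 2193: 31 days (January has 31).
Feb 21, 2193 → Mar 21, 2193: 28 days (February has 28).
Mar 21, 2193 → Apr 21, 2193: 31 days (March has 31).
Apr 21, 2193 → May 21, 2193: 30 days (April has 30).
May 21, 2193 → Jun 21, 2193: 31 days (May has 31).
Jun 21, 2193 → Jul 21, 2193: 30 days (June has 30).
Jul 21, 2193 → Aug 21, 2193: 31 days (July has 31).
Aug 21, 2193 → Sep 21, 2193: 31 days (August has 31).
Sep 21, 2193 → Sep 28, 2193: 7 days.
Total: 5364 days.

5364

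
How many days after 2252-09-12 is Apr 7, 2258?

Sep 12, 2252 → Sep 12, 2253: 365 days.
Sep 12, 2253 → Sep 12, 2254: 365 days.
Sep 12, 2254 → Sep 12, 2255: 365 days.
Sep 12, 2255 → Sep 12, 2256: 366 days (Feb 29, 2256 is in that span).
Sep 12, 2256 → Sep 12, 2257: 365 days.
Sep 12, 2257 → Oct 12, 2257: 30 days (September has 30).
Oct 12, 2257 → Nov 12, 2257: 31 days (October has 31).
Nov 12, 2257 → Dec 12, 2257: 30 days (November has 30).
Dec 12, 2257 → Jan 12, 2258: 31 days (December has 31).
Jan 12, 2258 → Feb 12, 2258: 31 days (January has 31).
Feb 12, 2258 → Mar 12, 2258: 28 days (February has 28).
Mar 12, 2258 → Apr 7, 2258: 26 days.
Total: 2033 days.

2033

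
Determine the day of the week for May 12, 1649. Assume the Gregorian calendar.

Wednesday

Doomsday rule: the anchor day for the 1600s is Tuesday. For year 49: 49÷12 = 4 r 1, and 1÷4 = 0, so 4+1+0 = 5.
Tuesday + 5 ≡ Sunday — that's 1649's doomsday.
In May the doomsday date is May 9.
May 12 is 3 days after May 9; 3 mod 7 = 3, so Sunday + 3 = Wednesday.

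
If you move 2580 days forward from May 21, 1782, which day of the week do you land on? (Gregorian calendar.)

First find the weekday of May 21, 1782. Doomsday rule: the anchor day for the 1700s is Sunday. For year 82: 82÷12 = 6 r 10, and 10÷4 = 2, so 6+10+2 = 18.
Sunday + 18 ≡ Thursday — that's 1782's doomsday.
In May the doomsday date is May 9.
May 21 is 12 days after May 9; 12 mod 7 = 5, so Thursday + 5 = Tuesday.
2580 mod 7 = 4, so 2580 days after a Tuesday is Tuesday + 4 = Saturday.

Saturday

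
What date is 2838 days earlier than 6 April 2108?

June 29, 2100

−366 (one year; includes Feb 29, 2108) → Apr 6, 2107 (2472 left).
−365 (one year) → Apr 6, 2106 (2107 left).
−365 (one year) → Apr 6, 2105 (1742 left).
−365 (one year) → Apr 6, 2104 (1377 left).
−366 (one year; includes Feb 29, 2104) → Apr 6, 2103 (1011 left).
−365 (one year) → Apr 6, 2102 (646 left).
−365 (one year) → Apr 6, 2101 (281 left).
−6 → Mar 31, 2101 (end of Mar, 31 days; 275 left).
−31 → Feb 28, 2101 (end of Feb, 28 days; 244 left).
−28 → Jan 31, 2101 (end of Jan, 31 days; 216 left).
−31 → Dec 31, 2100 (end of Dec, 31 days; 185 left).
−31 → Nov 30, 2100 (end of Nov, 30 days; 154 left).
−30 → Oct 31, 2100 (end of Oct, 31 days; 124 left).
−31 → Sep 30, 2100 (end of Sep, 30 days; 93 left).
−30 → Aug 31, 2100 (end of Aug, 31 days; 63 left).
−31 → Jul 31, 2100 (end of Jul, 31 days; 32 left).
−31 → Jun 30, 2100 (end of Jun, 30 days; 1 left).
−1 → Jun 29, 2100.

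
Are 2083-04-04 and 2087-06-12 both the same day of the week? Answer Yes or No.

No

From Apr 4, 2083 to Jun 12, 2087 is 1530 days.
1530 mod 7 = 4, so they are different weekdays.
(Apr 4, 2083 is a Sunday; Jun 12, 2087 is a Thursday.)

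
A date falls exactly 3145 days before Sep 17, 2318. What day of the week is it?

First find the weekday of Sep 17, 2318. Doomsday rule: the anchor day for the 2300s is Wednesday. For year 18: 18÷12 = 1 r 6, and 6÷4 = 1, so 1+6+1 = 8.
Wednesday + 8 ≡ Thursday — that's 2318's doomsday.
In September the doomsday date is Sep 5.
Sep 17 is 12 days after Sep 5; 12 mod 7 = 5, so Thursday + 5 = Tuesday.
3145 mod 7 = 2, so 3145 days before a Tuesday is Tuesday − 2 = Sunday.

Sunday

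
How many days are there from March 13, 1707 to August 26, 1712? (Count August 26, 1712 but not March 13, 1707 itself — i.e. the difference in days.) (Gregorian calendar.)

Mar 13, 1707 → Mar 13, 1708: 366 days (Feb 29, 1708 is in that span).
Mar 13, 1708 → Mar 13, 1709: 365 days.
Mar 13, 1709 → Mar 13, 1710: 365 days.
Mar 13, 1710 → Mar 13, 1711: 365 days.
Mar 13, 1711 → Mar 13, 1712: 366 days (Feb 29, 1712 is in that span).
Mar 13, 1712 → Apr 13, 1712: 31 days (March has 31).
Apr 13, 1712 → May 13, 1712: 30 days (April has 30).
May 13, 1712 → Jun 13, 1712: 31 days (May has 31).
Jun 13, 1712 → Jul 13, 1712: 30 days (June has 30).
Jul 13, 1712 → Aug 13, 1712: 31 days (July has 31).
Aug 13, 1712 → Aug 26, 1712: 13 days.
Total: 1993 days.

1993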